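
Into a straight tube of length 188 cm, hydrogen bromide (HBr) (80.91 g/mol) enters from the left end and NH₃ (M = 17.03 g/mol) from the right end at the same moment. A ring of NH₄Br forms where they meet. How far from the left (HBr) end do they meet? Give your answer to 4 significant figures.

59.13 cm

The fronts meet when d_HBr + d_NH₃ = L with d_HBr/d_NH₃ = √(M_NH₃/M_HBr) (Graham's law). Here √(M_NH₃/M_HBr) = √(17.03/80.91) = 0.4588.
With d_HBr + d_NH₃ = 188 cm, d_NH₃ = 188/(1 + 0.4588) = 128.9 cm.
d_HBr = 188 − 128.9 = 59.13 cm.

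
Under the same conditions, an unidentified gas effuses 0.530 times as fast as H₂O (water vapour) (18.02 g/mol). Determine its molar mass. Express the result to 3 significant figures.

Using Graham's law: rate_X/rate_H₂O = √(M_H₂O/M_X).
0.530 = √(18.02/M_X)
M_X = 18.02 / 0.530² = 18.02 / 0.2809 = 64.2 g/mol

64.2 g/mol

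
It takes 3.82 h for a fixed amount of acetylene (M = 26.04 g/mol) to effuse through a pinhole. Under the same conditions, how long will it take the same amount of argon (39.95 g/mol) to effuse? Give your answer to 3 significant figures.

By Graham's law, t_Ar/t_C₂H₂ = √(M_Ar/M_C₂H₂) = √(39.95/26.04) = √1.534 = 1.239.
So the time for Ar is 3.82 × 1.239 = 4.73 h.

4.73 h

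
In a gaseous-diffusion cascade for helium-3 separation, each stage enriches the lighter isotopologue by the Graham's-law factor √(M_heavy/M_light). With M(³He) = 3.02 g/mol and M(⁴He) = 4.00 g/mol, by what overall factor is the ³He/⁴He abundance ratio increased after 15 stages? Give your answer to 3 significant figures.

Each stage multiplies the ratio by α = √(4.00/3.02), so after 15 stages the overall factor is α^15 = (4.00/3.02)^(15/2).
= 1.32450^(15/2) = 8.23.

8.23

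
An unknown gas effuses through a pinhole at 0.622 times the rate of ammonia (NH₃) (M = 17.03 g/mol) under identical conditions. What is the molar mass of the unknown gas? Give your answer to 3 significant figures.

Using Graham's law: rate_X/rate_NH₃ = √(M_NH₃/M_X).
0.622 = √(17.03/M_X)
M_X = 17.03 / 0.622² = 17.03 / 0.3869 = 44.0 g/mol

44.0 g/mol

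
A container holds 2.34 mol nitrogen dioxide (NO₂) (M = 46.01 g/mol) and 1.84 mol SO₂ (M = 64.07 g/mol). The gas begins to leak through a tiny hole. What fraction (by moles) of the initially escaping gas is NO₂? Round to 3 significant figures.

Rate_i ∝ x_i/√M_i (Graham's law weighted by mole fraction), so the effusate composition follows n_i/√M_i.
x_NO₂(eff) = (n_NO₂/√M_NO₂) / (n_NO₂/√M_NO₂ + n_SO₂/√M_SO₂)
= (2.34/√46.01) / (2.34/√46.01 + 1.84/√64.07) = 0.3450/(0.3450 + 0.2299) = 0.600.

0.600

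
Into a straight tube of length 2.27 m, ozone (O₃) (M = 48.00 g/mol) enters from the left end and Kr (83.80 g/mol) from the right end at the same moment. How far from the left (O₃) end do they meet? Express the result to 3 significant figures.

1.29 m

Graham's law gives d_O₃/d_Kr = rate_O₃/rate_Kr = √(M_Kr/M_O₃) = √(83.80/48.00) = 1.321.
With d_O₃ + d_Kr = 2.27 m, d_Kr = 2.27/(1 + 1.321) = 0.9779 m.
d_O₃ = 2.27 − 0.9779 = 1.29 m.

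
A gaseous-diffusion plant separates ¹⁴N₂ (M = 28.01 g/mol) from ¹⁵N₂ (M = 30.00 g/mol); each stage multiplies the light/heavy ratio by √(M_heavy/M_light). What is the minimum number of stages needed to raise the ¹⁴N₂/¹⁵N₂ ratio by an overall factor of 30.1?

With α = √(30.00/28.01) per stage, ln α = ½ ln(1.07105) = 0.03432.
Need α^N ≥ 30.1 ⇒ N ≥ ln(30.1) / ln α = 3.405 / 0.03432 = 99.21.
Rounding up, N = 100 stages.

100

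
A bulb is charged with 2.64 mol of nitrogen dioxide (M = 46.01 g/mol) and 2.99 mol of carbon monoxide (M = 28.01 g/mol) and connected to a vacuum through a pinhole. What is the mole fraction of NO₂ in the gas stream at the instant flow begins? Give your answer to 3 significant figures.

0.408

Each component's effusion rate ∝ (its partial pressure)·(1/√M) ∝ n_i/√M_i.
Mole fraction of NO₂ in the effusate = (n_NO₂/√M_NO₂) / (n_NO₂/√M_NO₂ + n_CO/√M_CO)
= (2.64/√46.01) / (2.64/√46.01 + 2.99/√28.01) = 0.3892/(0.3892 + 0.5650) = 0.408.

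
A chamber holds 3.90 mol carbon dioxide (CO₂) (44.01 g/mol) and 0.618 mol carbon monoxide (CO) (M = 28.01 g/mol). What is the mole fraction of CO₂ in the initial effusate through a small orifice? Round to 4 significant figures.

0.8343

The effusion rate of species i is ∝ p_i/√M_i ∝ n_i/√M_i.
Mole fraction of CO₂ in the effusate = (n_CO₂/√M_CO₂) / (n_CO₂/√M_CO₂ + n_CO/√M_CO)
= (3.90/√44.01) / (3.90/√44.01 + 0.618/√28.01) = 0.5879/(0.5879 + 0.1168) = 0.8343.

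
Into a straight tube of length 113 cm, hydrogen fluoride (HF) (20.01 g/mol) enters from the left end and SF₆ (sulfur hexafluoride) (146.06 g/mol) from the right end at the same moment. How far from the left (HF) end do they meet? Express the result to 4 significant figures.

82.47 cm

In equal time, each gas travels a distance ∝ its rate ∝ 1/√M, so d_HF/d_SF₆ = √(M_SF₆/M_HF) = √(146.06/20.01) = 2.702.
With d_HF + d_SF₆ = 113 cm, d_SF₆ = 113/(1 + 2.702) = 30.53 cm.
d_HF = 113 − 30.53 = 82.47 cm.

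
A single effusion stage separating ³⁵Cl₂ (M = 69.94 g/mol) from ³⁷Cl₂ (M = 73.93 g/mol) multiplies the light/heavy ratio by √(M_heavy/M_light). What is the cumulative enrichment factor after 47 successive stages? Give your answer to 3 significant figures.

After 47 stages the ratio has grown by (√(73.93/69.94))^47 = (73.93/69.94)^(47/2).
= 1.05705^(47/2) = 3.68.

3.68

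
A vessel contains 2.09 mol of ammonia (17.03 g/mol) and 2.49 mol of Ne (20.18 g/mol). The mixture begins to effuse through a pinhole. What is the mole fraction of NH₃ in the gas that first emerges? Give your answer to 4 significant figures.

0.4775

Effusion rate of each component ∝ n_i/√M_i (partial pressure × 1/√M).
Mole fraction of NH₃ in the effusate = (n_NH₃/√M_NH₃) / (n_NH₃/√M_NH₃ + n_Ne/√M_Ne)
= (2.09/√17.03) / (2.09/√17.03 + 2.49/√20.18) = 0.5065/(0.5065 + 0.5543) = 0.4775.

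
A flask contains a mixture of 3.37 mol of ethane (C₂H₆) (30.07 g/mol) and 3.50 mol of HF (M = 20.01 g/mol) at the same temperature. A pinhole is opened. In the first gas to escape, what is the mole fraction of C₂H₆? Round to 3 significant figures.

The effusion rate of species i is ∝ p_i/√M_i ∝ n_i/√M_i.
x_C₂H₆(eff) = (n_C₂H₆/√M_C₂H₆) / (n_C₂H₆/√M_C₂H₆ + n_HF/√M_HF)
= (3.37/√30.07) / (3.37/√30.07 + 3.50/√20.01) = 0.6146/(0.6146 + 0.7824) = 0.440.

0.440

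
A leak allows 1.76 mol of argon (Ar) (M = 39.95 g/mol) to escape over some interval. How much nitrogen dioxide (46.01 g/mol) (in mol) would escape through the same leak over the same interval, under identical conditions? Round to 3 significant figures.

From Graham's law, rate_NO₂/rate_Ar = √(M_Ar/M_NO₂) = √(39.95/46.01) = √0.8683 = 0.9318.
So the amount for NO₂ is 1.76 × 0.9318 = 1.64 mol.

1.64 mol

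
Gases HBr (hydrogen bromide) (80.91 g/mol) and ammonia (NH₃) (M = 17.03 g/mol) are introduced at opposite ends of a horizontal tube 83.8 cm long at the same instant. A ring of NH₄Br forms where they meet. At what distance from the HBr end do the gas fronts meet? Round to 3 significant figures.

In equal time, each gas travels a distance ∝ its rate ∝ 1/√M, so d_HBr/d_NH₃ = √(M_NH₃/M_HBr) = √(17.03/80.91) = 0.4588.
With d_HBr + d_NH₃ = 83.8 cm, d_NH₃ = 83.8/(1 + 0.4588) = 57.45 cm.
d_HBr = 83.8 − 57.45 = 26.4 cm.

26.4 cm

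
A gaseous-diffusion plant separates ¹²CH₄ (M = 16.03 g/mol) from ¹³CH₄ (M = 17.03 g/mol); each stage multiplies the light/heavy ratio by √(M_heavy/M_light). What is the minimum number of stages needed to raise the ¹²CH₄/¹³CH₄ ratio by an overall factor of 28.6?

111

Per stage α = (17.03/16.03)^(1/2) = 1.06238^0.5, giving ln α = 0.03026.
Need α^N ≥ 28.6 ⇒ N ≥ ln(28.6) / ln α = 3.353 / 0.03026 = 110.83.
Rounding up, N = 111 stages.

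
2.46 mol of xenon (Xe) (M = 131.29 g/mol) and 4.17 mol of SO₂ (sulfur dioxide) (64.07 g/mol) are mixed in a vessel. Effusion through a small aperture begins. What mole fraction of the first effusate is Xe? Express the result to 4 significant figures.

The effusion rate of species i is ∝ p_i/√M_i ∝ n_i/√M_i.
So x_Xe in the escaping gas = (n_Xe/√M_Xe) / Σ(n_i/√M_i)
= (2.46/√131.29) / (2.46/√131.29 + 4.17/√64.07) = 0.2147/(0.2147 + 0.5210) = 0.2918.

0.2918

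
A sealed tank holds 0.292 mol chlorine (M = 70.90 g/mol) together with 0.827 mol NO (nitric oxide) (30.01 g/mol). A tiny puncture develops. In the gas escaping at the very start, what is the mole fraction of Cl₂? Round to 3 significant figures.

The effusion rate of species i is ∝ p_i/√M_i ∝ n_i/√M_i.
x_Cl₂(eff) = (n_Cl₂/√M_Cl₂) / (n_Cl₂/√M_Cl₂ + n_NO/√M_NO)
= (0.292/√70.90) / (0.292/√70.90 + 0.827/√30.01) = 0.03468/(0.03468 + 0.1510) = 0.187.

0.187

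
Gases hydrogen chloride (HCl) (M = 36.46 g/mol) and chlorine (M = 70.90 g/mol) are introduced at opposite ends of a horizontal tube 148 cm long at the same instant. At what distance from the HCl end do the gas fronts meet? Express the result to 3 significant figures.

In equal time, each gas travels a distance ∝ its rate ∝ 1/√M, so d_HCl/d_Cl₂ = √(M_Cl₂/M_HCl) = √(70.90/36.46) = 1.394.
With d_HCl + d_Cl₂ = 148 cm, d_Cl₂ = 148/(1 + 1.394) = 61.81 cm.
d_HCl = 148 − 61.81 = 86.2 cm.

86.2 cm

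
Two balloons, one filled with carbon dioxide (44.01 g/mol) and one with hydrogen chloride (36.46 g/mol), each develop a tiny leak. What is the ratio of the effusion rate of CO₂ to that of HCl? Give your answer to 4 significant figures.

By Graham's law, rate_CO₂/rate_HCl = √(M_HCl/M_CO₂) = √(36.46/44.01) = √0.8284 = 0.9102.

0.9102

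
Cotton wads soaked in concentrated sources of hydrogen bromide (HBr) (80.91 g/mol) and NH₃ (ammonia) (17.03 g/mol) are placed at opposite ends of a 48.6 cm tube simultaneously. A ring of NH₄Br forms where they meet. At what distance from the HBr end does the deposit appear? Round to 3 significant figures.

In equal time, each gas travels a distance ∝ its rate ∝ 1/√M, so d_HBr/d_NH₃ = √(M_NH₃/M_HBr) = √(17.03/80.91) = 0.4588.
With d_HBr + d_NH₃ = 48.6 cm, d_NH₃ = 48.6/(1 + 0.4588) = 33.32 cm.
d_HBr = 48.6 − 33.32 = 15.3 cm.

15.3 cm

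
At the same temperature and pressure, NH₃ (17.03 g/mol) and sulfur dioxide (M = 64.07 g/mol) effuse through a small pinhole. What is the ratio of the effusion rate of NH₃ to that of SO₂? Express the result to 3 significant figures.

From Graham's law, rate_NH₃/rate_SO₂ = √(M_SO₂/M_NH₃) = √(64.07/17.03) = √3.762 = 1.94.

1.94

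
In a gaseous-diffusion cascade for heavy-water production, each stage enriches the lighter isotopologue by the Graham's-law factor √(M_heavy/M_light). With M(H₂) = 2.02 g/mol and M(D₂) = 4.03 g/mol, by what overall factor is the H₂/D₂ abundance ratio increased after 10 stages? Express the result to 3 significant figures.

31.6

Each stage multiplies the ratio by α = √(4.03/2.02), so after 10 stages the overall factor is α^10 = (4.03/2.02)^(10/2).
= 1.99505^5 = 31.6.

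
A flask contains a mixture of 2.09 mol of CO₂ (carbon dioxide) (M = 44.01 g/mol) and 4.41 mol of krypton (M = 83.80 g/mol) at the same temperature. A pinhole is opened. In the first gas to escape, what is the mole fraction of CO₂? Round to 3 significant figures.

0.395

Each component's effusion rate ∝ (its partial pressure)·(1/√M) ∝ n_i/√M_i.
So x_CO₂ in the escaping gas = (n_CO₂/√M_CO₂) / Σ(n_i/√M_i)
= (2.09/√44.01) / (2.09/√44.01 + 4.41/√83.80) = 0.3150/(0.3150 + 0.4817) = 0.395.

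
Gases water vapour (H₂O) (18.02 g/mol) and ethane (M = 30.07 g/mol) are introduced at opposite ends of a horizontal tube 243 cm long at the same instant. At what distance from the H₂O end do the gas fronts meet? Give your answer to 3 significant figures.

137 cm

In equal time, each gas travels a distance ∝ its rate ∝ 1/√M, so d_H₂O/d_C₂H₆ = √(M_C₂H₆/M_H₂O) = √(30.07/18.02) = 1.292.
With d_H₂O + d_C₂H₆ = 243 cm, d_C₂H₆ = 243/(1 + 1.292) = 106.0 cm.
d_H₂O = 243 − 106.0 = 137 cm.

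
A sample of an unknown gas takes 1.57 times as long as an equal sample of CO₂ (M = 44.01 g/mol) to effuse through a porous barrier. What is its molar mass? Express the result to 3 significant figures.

From Graham's law, t_X/t_CO₂ = √(M_X/M_CO₂).
1.57 = √(M_X/44.01)
M_X = 44.01 × 1.57² = 44.01 × 2.465 = 108 g/mol

108 g/mol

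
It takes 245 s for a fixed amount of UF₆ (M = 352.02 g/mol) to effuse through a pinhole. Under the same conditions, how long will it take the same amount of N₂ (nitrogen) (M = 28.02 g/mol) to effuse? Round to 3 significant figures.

From Graham's law, t_N₂/t_UF₆ = √(M_N₂/M_UF₆) = √(28.02/352.02) = √0.07960 = 0.2821.
So the time for N₂ is 245 × 0.2821 = 69.1 s.

69.1 s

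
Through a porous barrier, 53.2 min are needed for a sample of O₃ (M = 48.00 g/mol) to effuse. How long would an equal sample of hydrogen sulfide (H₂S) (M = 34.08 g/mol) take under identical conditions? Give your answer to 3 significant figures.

Using Graham's law: t_H₂S/t_O₃ = √(M_H₂S/M_O₃) = √(34.08/48.00) = √0.7100 = 0.8426.
So the time for H₂S is 53.2 × 0.8426 = 44.8 min.

44.8 min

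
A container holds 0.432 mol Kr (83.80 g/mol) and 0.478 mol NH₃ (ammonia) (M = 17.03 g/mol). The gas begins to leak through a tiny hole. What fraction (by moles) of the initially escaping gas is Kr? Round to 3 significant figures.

0.289

Rate_i ∝ x_i/√M_i (Graham's law weighted by mole fraction), so the effusate composition follows n_i/√M_i.
x_Kr(eff) = (n_Kr/√M_Kr) / (n_Kr/√M_Kr + n_NH₃/√M_NH₃)
= (0.432/√83.80) / (0.432/√83.80 + 0.478/√17.03) = 0.04719/(0.04719 + 0.1158) = 0.289.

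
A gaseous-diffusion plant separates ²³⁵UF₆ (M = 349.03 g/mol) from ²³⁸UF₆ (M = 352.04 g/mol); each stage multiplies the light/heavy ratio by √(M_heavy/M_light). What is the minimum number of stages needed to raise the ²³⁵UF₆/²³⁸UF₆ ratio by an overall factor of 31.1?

801

With α = √(352.04/349.03) per stage, ln α = ½ ln(1.00862) = 0.004293.
Need α^N ≥ 31.1 ⇒ N ≥ ln(31.1) / ln α = 3.437 / 0.004293 = 800.57.
So at least 801 stages are needed.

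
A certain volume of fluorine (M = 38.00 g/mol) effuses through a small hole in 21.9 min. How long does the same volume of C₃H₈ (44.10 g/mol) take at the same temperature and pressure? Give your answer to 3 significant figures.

From Graham's law, t_C₃H₈/t_F₂ = √(M_C₃H₈/M_F₂) = √(44.10/38.00) = √1.161 = 1.077.
So the time for C₃H₈ is 21.9 × 1.077 = 23.6 min.

23.6 min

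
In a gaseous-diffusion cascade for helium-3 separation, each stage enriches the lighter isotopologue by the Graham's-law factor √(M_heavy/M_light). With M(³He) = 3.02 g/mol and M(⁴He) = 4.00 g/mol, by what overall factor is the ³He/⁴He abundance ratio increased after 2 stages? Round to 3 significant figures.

The single-stage factor is √(M_heavy/M_light), so 2 stages give [√(4.00/3.02)]^2 = (4.00/3.02)^(2/2).
= 1.32450^1 = 1.32.

1.32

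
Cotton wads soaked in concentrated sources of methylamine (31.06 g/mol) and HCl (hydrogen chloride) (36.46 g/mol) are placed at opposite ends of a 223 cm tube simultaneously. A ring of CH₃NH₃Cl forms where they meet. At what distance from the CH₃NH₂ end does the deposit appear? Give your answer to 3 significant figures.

In equal time, each gas travels a distance ∝ its rate ∝ 1/√M, so d_CH₃NH₂/d_HCl = √(M_HCl/M_CH₃NH₂) = √(36.46/31.06) = 1.083.
With d_CH₃NH₂ + d_HCl = 223 cm, d_HCl = 223/(1 + 1.083) = 107.0 cm.
d_CH₃NH₂ = 223 − 107.0 = 116 cm.

116 cm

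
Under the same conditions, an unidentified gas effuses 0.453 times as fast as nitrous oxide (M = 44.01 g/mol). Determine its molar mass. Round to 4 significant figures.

By Graham's law, rate_X/rate_N₂O = √(M_N₂O/M_X).
0.453 = √(44.01/M_X)
M_X = 44.01 / 0.453² = 44.01 / 0.2052 = 214.5 g/mol

214.5 g/mol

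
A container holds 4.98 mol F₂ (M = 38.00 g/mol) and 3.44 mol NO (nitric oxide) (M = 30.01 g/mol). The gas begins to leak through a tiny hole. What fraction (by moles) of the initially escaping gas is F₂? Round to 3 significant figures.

0.563

The effusion rate of species i is ∝ p_i/√M_i ∝ n_i/√M_i.
So x_F₂ in the escaping gas = (n_F₂/√M_F₂) / Σ(n_i/√M_i)
= (4.98/√38.00) / (4.98/√38.00 + 3.44/√30.01) = 0.8079/(0.8079 + 0.6280) = 0.563.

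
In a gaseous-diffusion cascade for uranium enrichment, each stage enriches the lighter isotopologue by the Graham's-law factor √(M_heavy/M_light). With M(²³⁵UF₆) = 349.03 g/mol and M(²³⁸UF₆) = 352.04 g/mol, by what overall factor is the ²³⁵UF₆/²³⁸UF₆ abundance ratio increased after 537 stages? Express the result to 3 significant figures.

Overall factor = α^537 with α = √(352.04/349.03), i.e. (352.04/349.03)^(537/2).
= 1.00862^(537/2) = 10.0.

10.0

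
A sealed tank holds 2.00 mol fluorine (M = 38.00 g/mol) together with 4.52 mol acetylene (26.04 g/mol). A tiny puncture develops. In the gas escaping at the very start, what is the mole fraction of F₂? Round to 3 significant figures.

0.268

Rate_i ∝ x_i/√M_i (Graham's law weighted by mole fraction), so the effusate composition follows n_i/√M_i.
x_F₂(eff) = (n_F₂/√M_F₂) / (n_F₂/√M_F₂ + n_C₂H₂/√M_C₂H₂)
= (2.00/√38.00) / (2.00/√38.00 + 4.52/√26.04) = 0.3244/(0.3244 + 0.8858) = 0.268.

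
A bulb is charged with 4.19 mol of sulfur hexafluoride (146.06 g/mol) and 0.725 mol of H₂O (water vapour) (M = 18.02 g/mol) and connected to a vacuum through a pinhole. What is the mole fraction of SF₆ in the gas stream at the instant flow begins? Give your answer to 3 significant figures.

0.670

The effusion rate of species i is ∝ p_i/√M_i ∝ n_i/√M_i.
Mole fraction of SF₆ in the effusate = (n_SF₆/√M_SF₆) / (n_SF₆/√M_SF₆ + n_H₂O/√M_H₂O)
= (4.19/√146.06) / (4.19/√146.06 + 0.725/√18.02) = 0.3467/(0.3467 + 0.1708) = 0.670.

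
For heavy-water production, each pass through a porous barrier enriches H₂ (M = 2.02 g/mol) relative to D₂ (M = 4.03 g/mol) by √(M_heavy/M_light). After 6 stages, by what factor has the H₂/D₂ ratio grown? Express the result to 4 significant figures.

Each stage multiplies the ratio by α = √(4.03/2.02), so after 6 stages the overall factor is α^6 = (4.03/2.02)^(6/2).
= 1.99505^3 = 7.941.

7.941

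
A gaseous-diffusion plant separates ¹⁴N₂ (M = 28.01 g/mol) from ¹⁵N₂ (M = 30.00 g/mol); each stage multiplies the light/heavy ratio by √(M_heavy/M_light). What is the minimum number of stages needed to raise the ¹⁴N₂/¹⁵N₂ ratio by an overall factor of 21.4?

With α = √(30.00/28.01) per stage, ln α = ½ ln(1.07105) = 0.03432.
Need α^N ≥ 21.4 ⇒ N ≥ ln(21.4) / ln α = 3.063 / 0.03432 = 89.27.
Minimum whole number of stages: N = 90.

90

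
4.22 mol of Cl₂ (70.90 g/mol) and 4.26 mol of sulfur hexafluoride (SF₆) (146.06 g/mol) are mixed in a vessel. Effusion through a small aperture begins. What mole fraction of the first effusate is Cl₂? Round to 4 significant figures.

0.5871

Each component's effusion rate ∝ (its partial pressure)·(1/√M) ∝ n_i/√M_i.
x_Cl₂(eff) = (n_Cl₂/√M_Cl₂) / (n_Cl₂/√M_Cl₂ + n_SF₆/√M_SF₆)
= (4.22/√70.90) / (4.22/√70.90 + 4.26/√146.06) = 0.5012/(0.5012 + 0.3525) = 0.5871.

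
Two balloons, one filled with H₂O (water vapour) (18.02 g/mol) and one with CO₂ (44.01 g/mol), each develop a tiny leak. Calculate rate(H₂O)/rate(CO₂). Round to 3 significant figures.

Using Graham's law: rate_H₂O/rate_CO₂ = √(M_CO₂/M_H₂O) = √(44.01/18.02) = √2.442 = 1.56.

1.56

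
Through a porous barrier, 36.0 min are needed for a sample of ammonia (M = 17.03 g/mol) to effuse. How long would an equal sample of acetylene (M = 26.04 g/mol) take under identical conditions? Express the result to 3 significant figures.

Graham's law gives t_C₂H₂/t_NH₃ = √(M_C₂H₂/M_NH₃) = √(26.04/17.03) = √1.529 = 1.237.
So the time for C₂H₂ is 36.0 × 1.237 = 44.5 min.

44.5 min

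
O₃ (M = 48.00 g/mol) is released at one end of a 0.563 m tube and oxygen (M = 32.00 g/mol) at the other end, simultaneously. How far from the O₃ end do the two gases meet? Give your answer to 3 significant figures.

0.253 m

The fronts meet when d_O₃ + d_O₂ = L with d_O₃/d_O₂ = √(M_O₂/M_O₃) (Graham's law). Here √(M_O₂/M_O₃) = √(32.00/48.00) = 0.8165.
With d_O₃ + d_O₂ = 0.563 m, d_O₂ = 0.563/(1 + 0.8165) = 0.3099 m.
d_O₃ = 0.563 − 0.3099 = 0.253 m.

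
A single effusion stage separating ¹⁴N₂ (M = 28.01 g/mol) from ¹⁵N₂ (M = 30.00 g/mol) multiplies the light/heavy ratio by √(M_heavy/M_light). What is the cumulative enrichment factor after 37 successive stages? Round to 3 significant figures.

The single-stage factor is √(M_heavy/M_light), so 37 stages give [√(30.00/28.01)]^37 = (30.00/28.01)^(37/2).
= 1.07105^(37/2) = 3.56.

3.56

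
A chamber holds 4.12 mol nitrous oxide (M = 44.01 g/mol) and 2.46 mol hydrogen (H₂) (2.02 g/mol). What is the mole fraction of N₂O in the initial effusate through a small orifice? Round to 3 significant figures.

The effusion rate of species i is ∝ p_i/√M_i ∝ n_i/√M_i.
x_N₂O(eff) = (n_N₂O/√M_N₂O) / (n_N₂O/√M_N₂O + n_H₂/√M_H₂)
= (4.12/√44.01) / (4.12/√44.01 + 2.46/√2.02) = 0.6210/(0.6210 + 1.731) = 0.264.

0.264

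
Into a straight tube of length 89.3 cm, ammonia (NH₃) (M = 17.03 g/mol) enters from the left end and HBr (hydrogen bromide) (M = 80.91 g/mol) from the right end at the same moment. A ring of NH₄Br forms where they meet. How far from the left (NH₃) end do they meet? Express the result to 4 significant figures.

61.22 cm

The fronts meet when d_NH₃ + d_HBr = L with d_NH₃/d_HBr = √(M_HBr/M_NH₃) (Graham's law). Here √(M_HBr/M_NH₃) = √(80.91/17.03) = 2.180.
With d_NH₃ + d_HBr = 89.3 cm, d_HBr = 89.3/(1 + 2.180) = 28.08 cm.
d_NH₃ = 89.3 − 28.08 = 61.22 cm.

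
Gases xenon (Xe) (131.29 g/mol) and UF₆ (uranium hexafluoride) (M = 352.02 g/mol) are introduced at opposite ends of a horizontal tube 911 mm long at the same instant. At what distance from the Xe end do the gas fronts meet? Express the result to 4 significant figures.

565.6 mm

Graham's law gives d_Xe/d_UF₆ = rate_Xe/rate_UF₆ = √(M_UF₆/M_Xe) = √(352.02/131.29) = 1.637.
With d_Xe + d_UF₆ = 911 mm, d_UF₆ = 911/(1 + 1.637) = 345.4 mm.
d_Xe = 911 − 345.4 = 565.6 mm.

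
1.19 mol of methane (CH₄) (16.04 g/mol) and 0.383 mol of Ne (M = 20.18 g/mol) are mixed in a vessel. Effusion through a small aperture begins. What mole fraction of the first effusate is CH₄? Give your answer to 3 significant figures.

Rate_i ∝ x_i/√M_i (Graham's law weighted by mole fraction), so the effusate composition follows n_i/√M_i.
Mole fraction of CH₄ in the effusate = (n_CH₄/√M_CH₄) / (n_CH₄/√M_CH₄ + n_Ne/√M_Ne)
= (1.19/√16.04) / (1.19/√16.04 + 0.383/√20.18) = 0.2971/(0.2971 + 0.08526) = 0.777.

0.777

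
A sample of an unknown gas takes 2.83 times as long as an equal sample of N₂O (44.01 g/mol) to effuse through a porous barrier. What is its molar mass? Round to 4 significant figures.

Using Graham's law: t_X/t_N₂O = √(M_X/M_N₂O).
2.83 = √(M_X/44.01)
M_X = 44.01 × 2.83² = 44.01 × 8.009 = 352.5 g/mol

352.5 g/mol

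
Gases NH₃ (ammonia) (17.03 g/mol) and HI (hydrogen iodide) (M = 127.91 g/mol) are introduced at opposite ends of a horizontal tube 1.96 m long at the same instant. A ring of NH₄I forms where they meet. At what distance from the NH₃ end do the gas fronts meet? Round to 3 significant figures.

Distances travelled in equal time are proportional to diffusion rates, so d_NH₃/d_HI = √(M_HI/M_NH₃) = √(127.91/17.03) = 2.741.
With d_NH₃ + d_HI = 1.96 m, d_HI = 1.96/(1 + 2.741) = 0.5240 m.
d_NH₃ = 1.96 − 0.5240 = 1.44 m.

1.44 m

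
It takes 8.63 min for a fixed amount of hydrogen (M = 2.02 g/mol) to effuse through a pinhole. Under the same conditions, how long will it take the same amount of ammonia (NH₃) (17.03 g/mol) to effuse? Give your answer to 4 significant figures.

25.06 min

Using Graham's law: t_NH₃/t_H₂ = √(M_NH₃/M_H₂) = √(17.03/2.02) = √8.431 = 2.904.
So the time for NH₃ is 8.63 × 2.904 = 25.06 min.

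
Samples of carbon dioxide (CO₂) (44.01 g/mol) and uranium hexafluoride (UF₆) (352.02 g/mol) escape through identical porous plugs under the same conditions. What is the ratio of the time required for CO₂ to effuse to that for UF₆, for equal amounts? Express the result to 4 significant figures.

By Graham's law, t_CO₂/t_UF₆ = √(M_CO₂/M_UF₆) = √(44.01/352.02) = √0.1250 = 0.3536.

0.3536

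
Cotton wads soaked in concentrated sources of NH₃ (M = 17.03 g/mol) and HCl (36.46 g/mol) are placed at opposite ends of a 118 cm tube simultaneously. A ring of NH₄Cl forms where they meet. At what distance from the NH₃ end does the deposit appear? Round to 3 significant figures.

70.1 cm

The fronts meet when d_NH₃ + d_HCl = L with d_NH₃/d_HCl = √(M_HCl/M_NH₃) (Graham's law). Here √(M_HCl/M_NH₃) = √(36.46/17.03) = 1.463.
With d_NH₃ + d_HCl = 118 cm, d_HCl = 118/(1 + 1.463) = 47.91 cm.
d_NH₃ = 118 − 47.91 = 70.1 cm.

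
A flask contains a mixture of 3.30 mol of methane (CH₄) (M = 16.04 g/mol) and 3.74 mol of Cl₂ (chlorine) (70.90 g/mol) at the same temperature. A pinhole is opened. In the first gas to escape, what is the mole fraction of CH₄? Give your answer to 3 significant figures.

0.650

Rate_i ∝ x_i/√M_i (Graham's law weighted by mole fraction), so the effusate composition follows n_i/√M_i.
x_CH₄(eff) = (n_CH₄/√M_CH₄) / (n_CH₄/√M_CH₄ + n_Cl₂/√M_Cl₂)
= (3.30/√16.04) / (3.30/√16.04 + 3.74/√70.90) = 0.8240/(0.8240 + 0.4442) = 0.650.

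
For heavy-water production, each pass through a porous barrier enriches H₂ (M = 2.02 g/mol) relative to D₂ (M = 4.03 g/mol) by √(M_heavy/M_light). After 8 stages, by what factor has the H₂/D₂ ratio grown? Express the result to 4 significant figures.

The single-stage factor is √(M_heavy/M_light), so 8 stages give [√(4.03/2.02)]^8 = (4.03/2.02)^(8/2).
= 1.99505^4 = 15.84.

15.84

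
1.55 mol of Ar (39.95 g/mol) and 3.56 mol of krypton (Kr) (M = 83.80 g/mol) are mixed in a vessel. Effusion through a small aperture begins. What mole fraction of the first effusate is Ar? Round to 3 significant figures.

Effusion rate of each component ∝ n_i/√M_i (partial pressure × 1/√M).
x_Ar(eff) = (n_Ar/√M_Ar) / (n_Ar/√M_Ar + n_Kr/√M_Kr)
= (1.55/√39.95) / (1.55/√39.95 + 3.56/√83.80) = 0.2452/(0.2452 + 0.3889) = 0.387.

0.387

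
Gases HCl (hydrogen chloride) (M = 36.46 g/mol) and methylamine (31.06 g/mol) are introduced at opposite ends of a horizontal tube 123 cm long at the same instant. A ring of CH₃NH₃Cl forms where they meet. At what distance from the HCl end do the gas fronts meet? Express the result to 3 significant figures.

The fronts meet when d_HCl + d_CH₃NH₂ = L with d_HCl/d_CH₃NH₂ = √(M_CH₃NH₂/M_HCl) (Graham's law). Here √(M_CH₃NH₂/M_HCl) = √(31.06/36.46) = 0.9230.
With d_HCl + d_CH₃NH₂ = 123 cm, d_CH₃NH₂ = 123/(1 + 0.9230) = 63.96 cm.
d_HCl = 123 − 63.96 = 59.0 cm.

59.0 cm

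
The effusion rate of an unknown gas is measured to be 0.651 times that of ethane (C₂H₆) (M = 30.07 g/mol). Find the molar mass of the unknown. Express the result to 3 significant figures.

From Graham's law, rate_X/rate_C₂H₆ = √(M_C₂H₆/M_X).
0.651 = √(30.07/M_X)
M_X = 30.07 / 0.651² = 30.07 / 0.4238 = 71.0 g/mol

71.0 g/mol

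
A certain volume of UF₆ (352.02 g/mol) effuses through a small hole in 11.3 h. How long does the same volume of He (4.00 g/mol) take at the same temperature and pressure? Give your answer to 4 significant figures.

Graham's law gives t_He/t_UF₆ = √(M_He/M_UF₆) = √(4.00/352.02) = √0.01136 = 0.1066.
So the time for He is 11.3 × 0.1066 = 1.205 h.

1.205 h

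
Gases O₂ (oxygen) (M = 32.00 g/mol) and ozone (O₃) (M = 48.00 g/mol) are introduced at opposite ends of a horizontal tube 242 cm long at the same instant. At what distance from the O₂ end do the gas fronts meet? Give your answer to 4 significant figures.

Graham's law gives d_O₂/d_O₃ = rate_O₂/rate_O₃ = √(M_O₃/M_O₂) = √(48.00/32.00) = 1.225.
With d_O₂ + d_O₃ = 242 cm, d_O₃ = 242/(1 + 1.225) = 108.8 cm.
d_O₂ = 242 − 108.8 = 133.2 cm.

133.2 cm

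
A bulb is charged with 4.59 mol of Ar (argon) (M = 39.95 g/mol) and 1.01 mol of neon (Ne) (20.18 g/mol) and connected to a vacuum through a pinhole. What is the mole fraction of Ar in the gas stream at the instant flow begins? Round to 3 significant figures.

Rate_i ∝ x_i/√M_i (Graham's law weighted by mole fraction), so the effusate composition follows n_i/√M_i.
Mole fraction of Ar in the effusate = (n_Ar/√M_Ar) / (n_Ar/√M_Ar + n_Ne/√M_Ne)
= (4.59/√39.95) / (4.59/√39.95 + 1.01/√20.18) = 0.7262/(0.7262 + 0.2248) = 0.764.

0.764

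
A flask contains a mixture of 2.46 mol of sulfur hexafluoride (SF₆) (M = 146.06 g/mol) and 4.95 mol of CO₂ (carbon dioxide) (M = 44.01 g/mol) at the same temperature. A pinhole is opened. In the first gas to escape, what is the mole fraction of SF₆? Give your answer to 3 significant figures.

Each component's effusion rate ∝ (its partial pressure)·(1/√M) ∝ n_i/√M_i.
x_SF₆(eff) = (n_SF₆/√M_SF₆) / (n_SF₆/√M_SF₆ + n_CO₂/√M_CO₂)
= (2.46/√146.06) / (2.46/√146.06 + 4.95/√44.01) = 0.2035/(0.2035 + 0.7462) = 0.214.

0.214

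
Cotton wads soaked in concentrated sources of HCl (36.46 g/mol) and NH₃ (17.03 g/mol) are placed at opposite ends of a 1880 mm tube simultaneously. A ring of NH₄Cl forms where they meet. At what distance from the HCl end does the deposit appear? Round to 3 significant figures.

In equal time, each gas travels a distance ∝ its rate ∝ 1/√M, so d_HCl/d_NH₃ = √(M_NH₃/M_HCl) = √(17.03/36.46) = 0.6834.
With d_HCl + d_NH₃ = 1880 mm, d_NH₃ = 1880/(1 + 0.6834) = 1117 mm.
d_HCl = 1880 − 1117 = 763 mm.

763 mm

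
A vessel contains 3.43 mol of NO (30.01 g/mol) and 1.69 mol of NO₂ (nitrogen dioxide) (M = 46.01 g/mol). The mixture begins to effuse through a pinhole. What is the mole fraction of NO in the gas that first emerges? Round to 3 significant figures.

Rate_i ∝ x_i/√M_i (Graham's law weighted by mole fraction), so the effusate composition follows n_i/√M_i.
x_NO(eff) = (n_NO/√M_NO) / (n_NO/√M_NO + n_NO₂/√M_NO₂)
= (3.43/√30.01) / (3.43/√30.01 + 1.69/√46.01) = 0.6261/(0.6261 + 0.2491) = 0.715.

0.715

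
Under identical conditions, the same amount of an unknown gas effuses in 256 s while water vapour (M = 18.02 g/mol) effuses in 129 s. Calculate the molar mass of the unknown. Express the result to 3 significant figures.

71.0 g/mol

From Graham's law, t_X/t_H₂O = √(M_X/M_H₂O).
256/129 = 1.984 = √(M_X/18.02)
M_X = 18.02 × 1.984² = 18.02 × 3.938 = 71.0 g/mol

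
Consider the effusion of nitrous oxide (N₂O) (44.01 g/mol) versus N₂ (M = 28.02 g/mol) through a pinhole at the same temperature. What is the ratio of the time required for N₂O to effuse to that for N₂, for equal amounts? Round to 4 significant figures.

1.253

Using Graham's law: t_N₂O/t_N₂ = √(M_N₂O/M_N₂) = √(44.01/28.02) = √1.571 = 1.253.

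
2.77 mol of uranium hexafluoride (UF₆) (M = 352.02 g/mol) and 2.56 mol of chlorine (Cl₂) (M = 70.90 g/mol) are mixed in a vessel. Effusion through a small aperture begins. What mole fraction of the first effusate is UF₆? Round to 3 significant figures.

Each component's effusion rate ∝ (its partial pressure)·(1/√M) ∝ n_i/√M_i.
So x_UF₆ in the escaping gas = (n_UF₆/√M_UF₆) / Σ(n_i/√M_i)
= (2.77/√352.02) / (2.77/√352.02 + 2.56/√70.90) = 0.1476/(0.1476 + 0.3040) = 0.327.

0.327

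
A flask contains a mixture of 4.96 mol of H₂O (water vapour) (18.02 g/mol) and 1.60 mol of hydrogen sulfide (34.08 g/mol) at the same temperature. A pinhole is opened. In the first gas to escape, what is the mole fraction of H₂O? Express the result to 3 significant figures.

0.810

Rate_i ∝ x_i/√M_i (Graham's law weighted by mole fraction), so the effusate composition follows n_i/√M_i.
Mole fraction of H₂O in the effusate = (n_H₂O/√M_H₂O) / (n_H₂O/√M_H₂O + n_H₂S/√M_H₂S)
= (4.96/√18.02) / (4.96/√18.02 + 1.60/√34.08) = 1.168/(1.168 + 0.2741) = 0.810.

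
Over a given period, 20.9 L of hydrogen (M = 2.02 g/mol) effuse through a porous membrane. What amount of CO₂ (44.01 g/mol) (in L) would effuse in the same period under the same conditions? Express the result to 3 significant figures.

By Graham's law, rate_CO₂/rate_H₂ = √(M_H₂/M_CO₂) = √(2.02/44.01) = √0.04590 = 0.2142.
So the volume for CO₂ is 20.9 × 0.2142 = 4.48 L.

4.48 L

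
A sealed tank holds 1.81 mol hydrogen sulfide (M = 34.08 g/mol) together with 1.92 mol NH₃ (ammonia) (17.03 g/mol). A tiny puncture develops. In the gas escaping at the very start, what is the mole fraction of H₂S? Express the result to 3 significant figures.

0.400

Each component's effusion rate ∝ (its partial pressure)·(1/√M) ∝ n_i/√M_i.
So x_H₂S in the escaping gas = (n_H₂S/√M_H₂S) / Σ(n_i/√M_i)
= (1.81/√34.08) / (1.81/√34.08 + 1.92/√17.03) = 0.3100/(0.3100 + 0.4653) = 0.400.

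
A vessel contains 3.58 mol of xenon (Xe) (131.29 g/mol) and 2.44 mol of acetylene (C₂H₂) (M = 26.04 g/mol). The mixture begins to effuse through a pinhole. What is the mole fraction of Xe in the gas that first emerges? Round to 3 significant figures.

Rate_i ∝ x_i/√M_i (Graham's law weighted by mole fraction), so the effusate composition follows n_i/√M_i.
So x_Xe in the escaping gas = (n_Xe/√M_Xe) / Σ(n_i/√M_i)
= (3.58/√131.29) / (3.58/√131.29 + 2.44/√26.04) = 0.3124/(0.3124 + 0.4782) = 0.395.

0.395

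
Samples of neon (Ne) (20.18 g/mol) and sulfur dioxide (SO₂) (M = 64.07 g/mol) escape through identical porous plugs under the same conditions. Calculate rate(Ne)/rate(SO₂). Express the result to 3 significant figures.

1.78

From Graham's law, rate_Ne/rate_SO₂ = √(M_SO₂/M_Ne) = √(64.07/20.18) = √3.175 = 1.78.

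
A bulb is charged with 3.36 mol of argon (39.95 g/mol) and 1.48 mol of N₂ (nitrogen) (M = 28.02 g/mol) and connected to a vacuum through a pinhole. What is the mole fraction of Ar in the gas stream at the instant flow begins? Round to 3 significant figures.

0.655

The effusion rate of species i is ∝ p_i/√M_i ∝ n_i/√M_i.
So x_Ar in the escaping gas = (n_Ar/√M_Ar) / Σ(n_i/√M_i)
= (3.36/√39.95) / (3.36/√39.95 + 1.48/√28.02) = 0.5316/(0.5316 + 0.2796) = 0.655.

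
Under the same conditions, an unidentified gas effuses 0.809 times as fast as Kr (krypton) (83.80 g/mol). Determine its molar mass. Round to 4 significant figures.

From Graham's law, rate_X/rate_Kr = √(M_Kr/M_X).
0.809 = √(83.80/M_X)
M_X = 83.80 / 0.809² = 83.80 / 0.6545 = 128.0 g/mol

128.0 g/mol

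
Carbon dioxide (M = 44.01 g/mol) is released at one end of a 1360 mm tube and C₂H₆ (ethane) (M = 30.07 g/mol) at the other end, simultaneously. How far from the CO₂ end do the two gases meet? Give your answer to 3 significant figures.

615 mm

The fronts meet when d_CO₂ + d_C₂H₆ = L with d_CO₂/d_C₂H₆ = √(M_C₂H₆/M_CO₂) (Graham's law). Here √(M_C₂H₆/M_CO₂) = √(30.07/44.01) = 0.8266.
With d_CO₂ + d_C₂H₆ = 1360 mm, d_C₂H₆ = 1360/(1 + 0.8266) = 744.6 mm.
d_CO₂ = 1360 − 744.6 = 615 mm.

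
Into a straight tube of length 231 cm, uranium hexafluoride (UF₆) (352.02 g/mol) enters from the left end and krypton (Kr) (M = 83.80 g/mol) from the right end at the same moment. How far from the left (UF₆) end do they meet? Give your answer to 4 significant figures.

75.75 cm

In equal time, each gas travels a distance ∝ its rate ∝ 1/√M, so d_UF₆/d_Kr = √(M_Kr/M_UF₆) = √(83.80/352.02) = 0.4879.
With d_UF₆ + d_Kr = 231 cm, d_Kr = 231/(1 + 0.4879) = 155.3 cm.
d_UF₆ = 231 − 155.3 = 75.75 cm.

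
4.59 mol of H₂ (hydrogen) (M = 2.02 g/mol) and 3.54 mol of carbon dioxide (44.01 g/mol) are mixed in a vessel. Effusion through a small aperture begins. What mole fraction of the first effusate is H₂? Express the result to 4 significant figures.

0.8582

Effusion rate of each component ∝ n_i/√M_i (partial pressure × 1/√M).
x_H₂(eff) = (n_H₂/√M_H₂) / (n_H₂/√M_H₂ + n_CO₂/√M_CO₂)
= (4.59/√2.02) / (4.59/√2.02 + 3.54/√44.01) = 3.230/(3.230 + 0.5336) = 0.8582.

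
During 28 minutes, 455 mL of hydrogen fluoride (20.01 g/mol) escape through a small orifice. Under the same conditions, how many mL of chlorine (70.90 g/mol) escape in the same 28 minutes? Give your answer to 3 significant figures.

242 mL

By Graham's law, rate_Cl₂/rate_HF = √(M_HF/M_Cl₂) = √(20.01/70.90) = √0.2822 = 0.5313.
So the volume for Cl₂ is 455 × 0.5313 = 242 mL.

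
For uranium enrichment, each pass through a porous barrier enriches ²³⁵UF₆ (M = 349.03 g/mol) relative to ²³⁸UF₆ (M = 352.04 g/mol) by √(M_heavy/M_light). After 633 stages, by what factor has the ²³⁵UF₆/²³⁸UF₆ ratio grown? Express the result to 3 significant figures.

15.1

After 633 stages the ratio has grown by (√(352.04/349.03))^633 = (352.04/349.03)^(633/2).
= 1.00862^(633/2) = 15.1.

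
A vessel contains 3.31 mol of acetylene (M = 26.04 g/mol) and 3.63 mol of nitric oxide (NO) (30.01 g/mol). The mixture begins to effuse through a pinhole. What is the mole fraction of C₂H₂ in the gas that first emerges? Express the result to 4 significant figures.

0.4947

The effusion rate of species i is ∝ p_i/√M_i ∝ n_i/√M_i.
So x_C₂H₂ in the escaping gas = (n_C₂H₂/√M_C₂H₂) / Σ(n_i/√M_i)
= (3.31/√26.04) / (3.31/√26.04 + 3.63/√30.01) = 0.6486/(0.6486 + 0.6626) = 0.4947.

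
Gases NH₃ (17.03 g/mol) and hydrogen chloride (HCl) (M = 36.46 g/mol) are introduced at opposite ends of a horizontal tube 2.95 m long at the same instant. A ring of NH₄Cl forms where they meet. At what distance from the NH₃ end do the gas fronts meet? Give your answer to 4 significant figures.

Graham's law gives d_NH₃/d_HCl = rate_NH₃/rate_HCl = √(M_HCl/M_NH₃) = √(36.46/17.03) = 1.463.
With d_NH₃ + d_HCl = 2.95 m, d_HCl = 2.95/(1 + 1.463) = 1.198 m.
d_NH₃ = 2.95 − 1.198 = 1.752 m.

1.752 m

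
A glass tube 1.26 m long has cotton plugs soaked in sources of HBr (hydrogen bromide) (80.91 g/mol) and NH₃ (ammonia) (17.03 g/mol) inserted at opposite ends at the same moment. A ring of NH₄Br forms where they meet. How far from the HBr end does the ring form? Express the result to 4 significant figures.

The fronts meet when d_HBr + d_NH₃ = L with d_HBr/d_NH₃ = √(M_NH₃/M_HBr) (Graham's law). Here √(M_NH₃/M_HBr) = √(17.03/80.91) = 0.4588.
With d_HBr + d_NH₃ = 1.26 m, d_NH₃ = 1.26/(1 + 0.4588) = 0.8637 m.
d_HBr = 1.26 − 0.8637 = 0.3963 m.

0.3963 m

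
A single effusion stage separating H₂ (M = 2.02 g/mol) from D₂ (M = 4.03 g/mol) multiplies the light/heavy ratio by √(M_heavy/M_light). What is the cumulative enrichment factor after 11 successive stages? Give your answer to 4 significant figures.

44.64

After 11 stages the ratio has grown by (√(4.03/2.02))^11 = (4.03/2.02)^(11/2).
= 1.99505^(11/2) = 44.64.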